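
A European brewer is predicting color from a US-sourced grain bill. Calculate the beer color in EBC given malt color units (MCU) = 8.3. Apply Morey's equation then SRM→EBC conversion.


SRM = 1.4922·MCU^0.6859;  EBC = SRM·1.97
SRM = 1.4922·8.3^0.6859 = 6.3712
EBC = 6.3712·1.97

12.5513 EBC


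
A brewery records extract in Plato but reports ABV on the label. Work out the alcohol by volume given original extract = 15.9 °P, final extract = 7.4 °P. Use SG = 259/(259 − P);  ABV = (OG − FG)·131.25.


OG = 259/(259 − 15.9) = 1.0654
FG = 259/(259 − 7.4) = 1.0294
ABV = (1.0654 − 1.0294)·131.25

4.7241 % ABV


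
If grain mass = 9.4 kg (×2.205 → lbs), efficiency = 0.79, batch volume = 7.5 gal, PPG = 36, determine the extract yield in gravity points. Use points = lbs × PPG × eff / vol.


lbs = 9.4 × 2.205 = 20.7270
points = 20.7270 × 36 × 0.79 / 7.5

78.5968 points


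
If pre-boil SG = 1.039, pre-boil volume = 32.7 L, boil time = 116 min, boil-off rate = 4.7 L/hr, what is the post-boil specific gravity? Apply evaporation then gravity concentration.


V_post = V_pre − rate·(t/60);  SG_post = 1 + (SG_pre−1)·V_pre/V_post
V_post = 32.7 − 4.7·(116/60) = 23.6133
SG_post = 1 + (1.039 − 1)·32.7/23.6133

1.0540


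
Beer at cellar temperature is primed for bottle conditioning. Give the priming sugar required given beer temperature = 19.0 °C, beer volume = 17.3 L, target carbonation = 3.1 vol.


residual = 14.695·(0.01821 + 0.09011·e^(−0.04·T));  sugar = (target − residual)·4.0·V
residual = 14.695·(0.01821 + 0.09011·e^(−0.04·19.0)) = 0.8869
sugar = (3.1 − 0.8869)·4.0·17.3

153.1490 g


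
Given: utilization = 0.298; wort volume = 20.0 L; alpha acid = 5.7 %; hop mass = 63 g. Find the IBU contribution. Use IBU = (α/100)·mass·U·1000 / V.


IBU = (5.7/100)·63·0.298·1000 / 20.0

53.5059 IBU


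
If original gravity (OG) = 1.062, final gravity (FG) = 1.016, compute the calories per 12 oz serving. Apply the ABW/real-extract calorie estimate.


ABW = (OG−FG)·131.25·0.79/FG;  °P = 259 − 259/SG (for OG→OE and FG→AE);  RE = 0.1808·OE + 0.8192·AE;  Cal = (6.9·ABW + 4·(RE−0.1))·FG·3.55
ABW = (1.062 − 1.016)·131.25·0.79/1.016 = 4.6945
OE = 259 − 259/1.062 = 15.1205 °P
AE = 259 − 259/1.016 = 4.0787 °P
RE = 0.1808·15.1205 + 0.8192·4.0787 = 6.0751 °P
Cal = (6.9·4.6945 + 4·(6.0751−0.1))·1.016·3.55

203.0359 kcal


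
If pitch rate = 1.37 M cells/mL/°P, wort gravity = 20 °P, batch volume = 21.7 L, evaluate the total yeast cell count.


cells (billions) = rate · V_L · °P
cells = 1.37 · 21.7 · 20

594.5800 billion cells


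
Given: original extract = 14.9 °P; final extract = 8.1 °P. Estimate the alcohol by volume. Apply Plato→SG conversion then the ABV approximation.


SG = 259/(259 − P);  ABV = (OG − FG)·131.25
OG = 259/(259 − 14.9) = 1.0610
FG = 259/(259 − 8.1) = 1.0323
ABV = (1.0610 − 1.0323)·131.25

3.7743 % ABV


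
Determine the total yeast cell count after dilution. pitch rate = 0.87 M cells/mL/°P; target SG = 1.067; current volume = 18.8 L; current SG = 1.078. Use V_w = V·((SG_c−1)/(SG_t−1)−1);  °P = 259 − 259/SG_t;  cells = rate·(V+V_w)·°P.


V_w = 18.8·((1.078−1)/(1.067−1)−1) = 3.0866
V_final = 18.8 + 3.0866 = 21.8866
°P = 259 − 259/1.067 = 16.2634
cells = 0.87·21.8866·16.2634

309.6756 billion cells


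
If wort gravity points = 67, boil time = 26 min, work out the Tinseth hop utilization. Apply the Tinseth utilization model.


U = 1.65·0.000125^(GP/1000) · (1 − e^(−0.04·t))/4.15
bigness = 1.65·0.000125^(67/1000) = 0.9036
boil_factor = (1 − e^(−0.04·26))/4.15 = 0.1558
U = 0.9036 · 0.1558

0.1408


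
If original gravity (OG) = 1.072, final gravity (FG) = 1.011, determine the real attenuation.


AA = (OG−FG)/(OG−1)·100;  RA = AA·0.8192
AA = (1.072 − 1.011)/(1.072 − 1)·100 = 84.7222
RA = 84.7222·0.8192

69.4044 %


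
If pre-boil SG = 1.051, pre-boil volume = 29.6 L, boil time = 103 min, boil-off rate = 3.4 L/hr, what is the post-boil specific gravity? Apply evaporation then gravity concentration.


V_post = V_pre − rate·(t/60);  SG_post = 1 + (SG_pre−1)·V_pre/V_post
V_post = 29.6 − 3.4·(103/60) = 23.7633
SG_post = 1 + (1.051 − 1)·29.6/23.7633

1.0635


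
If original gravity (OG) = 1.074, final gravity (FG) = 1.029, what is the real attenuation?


AA = (OG−FG)/(OG−1)·100;  RA = AA·0.8192
AA = (1.074 − 1.029)/(1.074 − 1)·100 = 60.8108
RA = 60.8108·0.8192

49.8162 %


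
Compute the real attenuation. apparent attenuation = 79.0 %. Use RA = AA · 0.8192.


RA = 79.0 · 0.8192

64.7168 %


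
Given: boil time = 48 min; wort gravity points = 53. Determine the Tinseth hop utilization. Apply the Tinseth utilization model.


U = 1.65·0.000125^(GP/1000) · (1 − e^(−0.04·t))/4.15
bigness = 1.65·0.000125^(53/1000) = 1.0248
boil_factor = (1 − e^(−0.04·48))/4.15 = 0.2056
U = 1.0248 · 0.2056

0.2107


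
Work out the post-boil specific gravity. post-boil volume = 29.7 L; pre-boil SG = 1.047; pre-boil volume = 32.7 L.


SG_post = 1 + (SG_pre − 1)·V_pre/V_post
pts_pre = (1.047 − 1)·1000 = 47.0000
pts_post = 47.0000·32.7/29.7 = 51.7475
SG_post = 1 + 51.7475/1000

1.0517


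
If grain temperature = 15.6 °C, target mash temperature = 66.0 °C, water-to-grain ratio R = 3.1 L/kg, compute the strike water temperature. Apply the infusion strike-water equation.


T_strike = (0.41/R)·(T_mash − T_grain) + T_mash
T_strike = (0.41/3.1)·(66.0 − 15.6) + 66.0

72.6658 °C


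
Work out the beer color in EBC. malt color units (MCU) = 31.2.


SRM = 1.4922·MCU^0.6859;  EBC = SRM·1.97
SRM = 1.4922·31.2^0.6859 = 15.8004
EBC = 15.8004·1.97

31.1268 EBC


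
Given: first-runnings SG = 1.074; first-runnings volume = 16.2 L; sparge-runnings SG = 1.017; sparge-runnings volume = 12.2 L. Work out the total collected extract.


total = Σ (SG_i − 1)·1000·V_i
first = (1.074 − 1)·1000·16.2 = 1198.8000
sparge = (1.017 − 1)·1000·12.2 = 207.4000
total = 1198.8000 + 207.4000

1406.2000 gravity·L


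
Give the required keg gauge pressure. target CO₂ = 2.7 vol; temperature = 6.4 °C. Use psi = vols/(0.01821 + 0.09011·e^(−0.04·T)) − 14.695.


psi = 2.7/(0.01821 + 0.09011·e^(−0.04·6.4)) − 14.695

15.9980 psi


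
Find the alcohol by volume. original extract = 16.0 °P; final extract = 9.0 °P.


SG = 259/(259 − P);  ABV = (OG − FG)·131.25
OG = 259/(259 − 16.0) = 1.0658
FG = 259/(259 − 9.0) = 1.0360
ABV = (1.0658 − 1.0360)·131.25

3.9170 % ABV


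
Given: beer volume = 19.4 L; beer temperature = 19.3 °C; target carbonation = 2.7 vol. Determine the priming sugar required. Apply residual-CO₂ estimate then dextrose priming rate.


residual = 14.695·(0.01821 + 0.09011·e^(−0.04·T));  sugar = (target − residual)·4.0·V
residual = 14.695·(0.01821 + 0.09011·e^(−0.04·19.3)) = 0.8795
sugar = (2.7 − 0.8795)·4.0·19.4

141.2726 g


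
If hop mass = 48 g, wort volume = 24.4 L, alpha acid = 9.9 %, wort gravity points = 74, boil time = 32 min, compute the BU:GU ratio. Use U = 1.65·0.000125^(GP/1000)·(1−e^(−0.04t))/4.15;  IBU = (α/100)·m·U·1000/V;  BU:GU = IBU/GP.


U = 1.65·0.000125^(74/1000)·(1−e^(−0.04·32))/4.15 = 0.1476
IBU = (9.9/100)·48·0.1476·1000/24.4 = 28.7481
BU:GU = 28.7481/74

0.3885


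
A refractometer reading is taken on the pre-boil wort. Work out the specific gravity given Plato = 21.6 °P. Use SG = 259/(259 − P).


SG = 259/(259 − 21.6)

1.0910


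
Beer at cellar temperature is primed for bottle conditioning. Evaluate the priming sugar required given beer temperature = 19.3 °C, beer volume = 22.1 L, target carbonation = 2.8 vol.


residual = 14.695·(0.01821 + 0.09011·e^(−0.04·T));  sugar = (target − residual)·4.0·V
residual = 14.695·(0.01821 + 0.09011·e^(−0.04·19.3)) = 0.8795
sugar = (2.8 − 0.8795)·4.0·22.1

169.7742 g


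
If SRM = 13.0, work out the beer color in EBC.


EBC = SRM · 1.97
EBC = 13.0 · 1.97

25.6100 EBC


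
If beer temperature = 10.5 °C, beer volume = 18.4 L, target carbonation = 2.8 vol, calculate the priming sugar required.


residual = 14.695·(0.01821 + 0.09011·e^(−0.04·T));  sugar = (target − residual)·4.0·V
residual = 14.695·(0.01821 + 0.09011·e^(−0.04·10.5)) = 1.1376
sugar = (2.8 − 1.1376)·4.0·18.4

122.3500 g


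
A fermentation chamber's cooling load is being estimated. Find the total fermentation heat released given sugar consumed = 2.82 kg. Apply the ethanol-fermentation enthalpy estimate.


Q = m_sugar · 590 kJ/kg
Q = 2.82 · 590

1663.8000 kJ


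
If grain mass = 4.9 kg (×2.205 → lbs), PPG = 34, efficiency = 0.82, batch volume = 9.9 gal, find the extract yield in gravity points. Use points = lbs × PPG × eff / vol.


lbs = 4.9 × 2.205 = 10.8045
points = 10.8045 × 34 × 0.82 / 9.9

30.4272 points


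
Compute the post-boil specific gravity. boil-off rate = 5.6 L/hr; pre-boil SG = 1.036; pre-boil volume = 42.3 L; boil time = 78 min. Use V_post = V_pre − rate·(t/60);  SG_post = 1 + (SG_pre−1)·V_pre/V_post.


V_post = 42.3 − 5.6·(78/60) = 35.0200
SG_post = 1 + (1.036 − 1)·42.3/35.0200

1.0435


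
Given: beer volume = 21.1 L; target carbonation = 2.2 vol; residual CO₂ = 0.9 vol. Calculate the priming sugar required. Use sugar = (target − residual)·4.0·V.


sugar = (2.2 − 0.9)·4.0·21.1

109.7200 g


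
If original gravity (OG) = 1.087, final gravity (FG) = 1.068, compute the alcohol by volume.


ABV = (OG − FG) · 131.25
ABV = (1.087 − 1.068) · 131.25

2.4937 % ABV


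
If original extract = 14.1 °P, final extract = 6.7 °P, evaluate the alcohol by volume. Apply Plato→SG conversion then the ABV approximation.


SG = 259/(259 − P);  ABV = (OG − FG)·131.25
OG = 259/(259 − 14.1) = 1.0576
FG = 259/(259 − 6.7) = 1.0266
ABV = (1.0576 − 1.0266)·131.25

4.0712 % ABV


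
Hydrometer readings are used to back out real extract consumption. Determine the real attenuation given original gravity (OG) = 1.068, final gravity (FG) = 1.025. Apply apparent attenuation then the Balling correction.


AA = (OG−FG)/(OG−1)·100;  RA = AA·0.8192
AA = (1.068 − 1.025)/(1.068 − 1)·100 = 63.2353
RA = 63.2353·0.8192

51.8024 %


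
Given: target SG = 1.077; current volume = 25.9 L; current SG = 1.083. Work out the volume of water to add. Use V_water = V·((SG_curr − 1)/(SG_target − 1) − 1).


V_water = 25.9·((1.083 − 1)/(1.077 − 1) − 1)

2.0182 L


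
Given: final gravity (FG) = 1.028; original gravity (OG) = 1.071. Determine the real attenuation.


AA = (OG−FG)/(OG−1)·100;  RA = AA·0.8192
AA = (1.071 − 1.028)/(1.071 − 1)·100 = 60.5634
RA = 60.5634·0.8192

49.6135 %


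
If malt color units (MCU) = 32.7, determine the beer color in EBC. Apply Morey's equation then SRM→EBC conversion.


SRM = 1.4922·MCU^0.6859;  EBC = SRM·1.97
SRM = 1.4922·32.7^0.6859 = 16.3176
EBC = 16.3176·1.97

32.1456 EBC


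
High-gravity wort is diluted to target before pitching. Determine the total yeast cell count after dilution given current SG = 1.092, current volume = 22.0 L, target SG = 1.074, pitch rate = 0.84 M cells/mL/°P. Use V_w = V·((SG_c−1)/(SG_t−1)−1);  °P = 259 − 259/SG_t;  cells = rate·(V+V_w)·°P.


V_w = 22.0·((1.092−1)/(1.074−1)−1) = 5.3514
V_final = 22.0 + 5.3514 = 27.3514
°P = 259 − 259/1.074 = 17.8454
cells = 0.84·27.3514·17.8454

410.0013 billion cells


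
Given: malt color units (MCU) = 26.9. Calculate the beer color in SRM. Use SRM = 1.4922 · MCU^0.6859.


SRM = 1.4922 · 26.9^0.6859

14.2723 SRM


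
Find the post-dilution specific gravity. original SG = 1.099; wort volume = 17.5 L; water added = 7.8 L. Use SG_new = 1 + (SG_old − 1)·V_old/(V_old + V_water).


pts = (1.099 − 1)·1000·17.5/(17.5 + 7.8) = 68.4783
SG_new = 1 + 68.4783/1000

1.0685


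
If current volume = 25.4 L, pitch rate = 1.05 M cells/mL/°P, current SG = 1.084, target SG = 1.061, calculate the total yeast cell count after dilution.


V_w = V·((SG_c−1)/(SG_t−1)−1);  °P = 259 − 259/SG_t;  cells = rate·(V+V_w)·°P
V_w = 25.4·((1.084−1)/(1.061−1)−1) = 9.5770
V_final = 25.4 + 9.5770 = 34.9770
°P = 259 − 259/1.061 = 14.8907
cells = 1.05·34.9770·14.8907

546.8733 billion cells


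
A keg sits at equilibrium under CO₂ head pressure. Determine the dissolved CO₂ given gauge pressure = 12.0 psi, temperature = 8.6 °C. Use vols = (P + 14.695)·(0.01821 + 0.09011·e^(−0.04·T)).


vols = (12.0 + 14.695)·(0.01821 + 0.09011·e^(−0.04·8.6))

2.1914 volumes


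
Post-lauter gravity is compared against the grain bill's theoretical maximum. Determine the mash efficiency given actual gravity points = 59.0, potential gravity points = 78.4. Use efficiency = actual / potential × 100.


efficiency = 59.0 / 78.4 × 100

75.2551 %


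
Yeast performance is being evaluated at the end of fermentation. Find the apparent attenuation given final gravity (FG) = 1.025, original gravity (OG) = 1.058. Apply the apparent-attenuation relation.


AA = (OG − FG)/(OG − 1) · 100
AA = (1.058 − 1.025)/(1.058 − 1) · 100

56.8966 %


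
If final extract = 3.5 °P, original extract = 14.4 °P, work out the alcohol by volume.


SG = 259/(259 − P);  ABV = (OG − FG)·131.25
OG = 259/(259 − 14.4) = 1.0589
FG = 259/(259 − 3.5) = 1.0137
ABV = (1.0589 − 1.0137)·131.25

5.9290 % ABV


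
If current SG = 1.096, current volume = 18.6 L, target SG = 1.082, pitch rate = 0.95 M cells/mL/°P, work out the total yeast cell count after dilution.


V_w = V·((SG_c−1)/(SG_t−1)−1);  °P = 259 − 259/SG_t;  cells = rate·(V+V_w)·°P
V_w = 18.6·((1.096−1)/(1.082−1)−1) = 3.1756
V_final = 18.6 + 3.1756 = 21.7756
°P = 259 − 259/1.082 = 19.6285
cells = 0.95·21.7756·19.6285

406.0507 billion cells


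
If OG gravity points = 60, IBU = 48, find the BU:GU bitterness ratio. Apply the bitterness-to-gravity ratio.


BU:GU = IBU / OG_points
BU:GU = 48 / 60

0.8000


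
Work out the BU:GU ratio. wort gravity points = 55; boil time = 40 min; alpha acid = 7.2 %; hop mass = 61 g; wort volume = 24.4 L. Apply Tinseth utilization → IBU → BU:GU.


U = 1.65·0.000125^(GP/1000)·(1−e^(−0.04t))/4.15;  IBU = (α/100)·m·U·1000/V;  BU:GU = IBU/GP
U = 1.65·0.000125^(55/1000)·(1−e^(−0.04·40))/4.15 = 0.1936
IBU = (7.2/100)·61·0.1936·1000/24.4 = 34.8416
BU:GU = 34.8416/55

0.6335


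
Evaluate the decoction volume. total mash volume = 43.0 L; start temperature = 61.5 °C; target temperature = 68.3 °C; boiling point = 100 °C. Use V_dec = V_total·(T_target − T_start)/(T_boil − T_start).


V_dec = 43.0·(68.3 − 61.5)/(100 − 61.5)

7.5948 L


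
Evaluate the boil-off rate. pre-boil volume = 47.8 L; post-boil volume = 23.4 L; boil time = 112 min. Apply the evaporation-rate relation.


rate = (V_pre − V_post) / (t_min/60)
rate = (47.8 − 23.4) / (112/60)

13.0714 L/hr


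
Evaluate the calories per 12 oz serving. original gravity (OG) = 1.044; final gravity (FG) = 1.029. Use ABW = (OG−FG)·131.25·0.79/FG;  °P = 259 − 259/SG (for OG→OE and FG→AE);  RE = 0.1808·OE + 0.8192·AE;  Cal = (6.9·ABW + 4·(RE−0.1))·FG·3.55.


ABW = (1.044 − 1.029)·131.25·0.79/1.029 = 1.5115
OE = 259 − 259/1.044 = 10.9157 °P
AE = 259 − 259/1.029 = 7.2993 °P
RE = 0.1808·10.9157 + 0.8192·7.2993 = 7.9532 °P
Cal = (6.9·1.5115 + 4·(7.9532−0.1))·1.029·3.55

152.8462 kcal


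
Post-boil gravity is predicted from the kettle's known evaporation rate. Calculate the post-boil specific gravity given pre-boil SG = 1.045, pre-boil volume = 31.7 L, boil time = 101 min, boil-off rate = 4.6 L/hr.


V_post = V_pre − rate·(t/60);  SG_post = 1 + (SG_pre−1)·V_pre/V_post
V_post = 31.7 − 4.6·(101/60) = 23.9567
SG_post = 1 + (1.045 − 1)·31.7/23.9567

1.0595


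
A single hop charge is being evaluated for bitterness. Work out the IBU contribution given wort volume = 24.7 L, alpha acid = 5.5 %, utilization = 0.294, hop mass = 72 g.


IBU = (α/100)·mass·U·1000 / V
IBU = (5.5/100)·72·0.294·1000 / 24.7

47.1352 IBU


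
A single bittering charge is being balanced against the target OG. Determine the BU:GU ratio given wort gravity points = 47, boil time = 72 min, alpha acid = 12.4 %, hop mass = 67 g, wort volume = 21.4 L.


U = 1.65·0.000125^(GP/1000)·(1−e^(−0.04t))/4.15;  IBU = (α/100)·m·U·1000/V;  BU:GU = IBU/GP
U = 1.65·0.000125^(47/1000)·(1−e^(−0.04·72))/4.15 = 0.2460
IBU = (12.4/100)·67·0.2460·1000/21.4 = 95.4956
BU:GU = 95.4956/47

2.0318


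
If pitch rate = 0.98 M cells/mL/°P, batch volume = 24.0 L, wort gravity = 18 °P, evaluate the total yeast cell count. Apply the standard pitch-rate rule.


cells (billions) = rate · V_L · °P
cells = 0.98 · 24.0 · 18

423.3600 billion cells


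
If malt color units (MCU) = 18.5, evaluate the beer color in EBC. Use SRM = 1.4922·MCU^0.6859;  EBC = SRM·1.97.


SRM = 1.4922·18.5^0.6859 = 11.0403
EBC = 11.0403·1.97

21.7494 EBC


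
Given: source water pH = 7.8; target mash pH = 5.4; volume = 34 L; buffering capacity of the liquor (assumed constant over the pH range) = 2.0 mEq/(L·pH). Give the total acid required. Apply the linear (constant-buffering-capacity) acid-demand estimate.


acid = buffering capacity · (pH_source − pH_target) · V
acid = 2.0 · (7.8 − 5.4) · 34

163.2000 mEq


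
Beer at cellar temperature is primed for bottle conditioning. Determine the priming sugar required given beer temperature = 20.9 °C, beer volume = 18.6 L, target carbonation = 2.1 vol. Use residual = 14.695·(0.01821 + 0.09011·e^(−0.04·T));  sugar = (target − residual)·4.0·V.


residual = 14.695·(0.01821 + 0.09011·e^(−0.04·20.9)) = 0.8415
sugar = (2.1 − 0.8415)·4.0·18.6

93.6291 g


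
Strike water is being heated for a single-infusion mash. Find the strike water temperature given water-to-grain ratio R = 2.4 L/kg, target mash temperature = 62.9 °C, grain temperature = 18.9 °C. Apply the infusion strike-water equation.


T_strike = (0.41/R)·(T_mash − T_grain) + T_mash
T_strike = (0.41/2.4)·(62.9 − 18.9) + 62.9

70.4167 °C


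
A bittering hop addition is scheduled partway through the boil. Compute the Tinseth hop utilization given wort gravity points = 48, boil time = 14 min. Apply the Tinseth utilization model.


U = 1.65·0.000125^(GP/1000) · (1 − e^(−0.04·t))/4.15
bigness = 1.65·0.000125^(48/1000) = 1.0719
boil_factor = (1 − e^(−0.04·14))/4.15 = 0.1033
U = 1.0719 · 0.1033

0.1107


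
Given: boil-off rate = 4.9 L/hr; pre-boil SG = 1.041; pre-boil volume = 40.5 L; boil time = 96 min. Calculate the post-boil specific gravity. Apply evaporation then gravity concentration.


V_post = V_pre − rate·(t/60);  SG_post = 1 + (SG_pre−1)·V_pre/V_post
V_post = 40.5 − 4.9·(96/60) = 32.6600
SG_post = 1 + (1.041 − 1)·40.5/32.6600

1.0508


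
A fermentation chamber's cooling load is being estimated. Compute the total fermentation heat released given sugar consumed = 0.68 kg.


Q = m_sugar · 590 kJ/kg
Q = 0.68 · 590

401.2000 kJ


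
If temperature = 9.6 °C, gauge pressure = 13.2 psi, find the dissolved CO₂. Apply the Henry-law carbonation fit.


vols = (P + 14.695)·(0.01821 + 0.09011·e^(−0.04·T))
vols = (13.2 + 14.695)·(0.01821 + 0.09011·e^(−0.04·9.6))

2.2201 volumes


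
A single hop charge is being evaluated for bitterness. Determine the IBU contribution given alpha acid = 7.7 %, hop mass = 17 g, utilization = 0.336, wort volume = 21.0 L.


IBU = (α/100)·mass·U·1000 / V
IBU = (7.7/100)·17·0.336·1000 / 21.0

20.9440 IBU


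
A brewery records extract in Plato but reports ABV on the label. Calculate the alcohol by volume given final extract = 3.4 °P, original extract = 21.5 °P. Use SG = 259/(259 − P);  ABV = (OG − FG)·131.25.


OG = 259/(259 − 21.5) = 1.0905
FG = 259/(259 − 3.4) = 1.0133
ABV = (1.0905 − 1.0133)·131.25

10.1357 % ABV


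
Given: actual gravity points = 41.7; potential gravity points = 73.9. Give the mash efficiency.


efficiency = actual / potential × 100
efficiency = 41.7 / 73.9 × 100

56.4276 %


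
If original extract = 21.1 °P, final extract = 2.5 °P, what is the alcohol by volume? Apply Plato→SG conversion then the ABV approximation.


SG = 259/(259 − P);  ABV = (OG − FG)·131.25
OG = 259/(259 − 21.1) = 1.0887
FG = 259/(259 − 2.5) = 1.0097
ABV = (1.0887 − 1.0097)·131.25

10.3617 % ABV


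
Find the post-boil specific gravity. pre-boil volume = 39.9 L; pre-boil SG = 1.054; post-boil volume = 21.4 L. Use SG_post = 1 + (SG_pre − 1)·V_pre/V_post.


pts_pre = (1.054 − 1)·1000 = 54.0000
pts_post = 54.0000·39.9/21.4 = 100.6822
SG_post = 1 + 100.6822/1000

1.1007


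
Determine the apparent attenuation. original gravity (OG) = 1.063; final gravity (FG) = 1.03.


AA = (OG − FG)/(OG − 1) · 100
AA = (1.063 − 1.03)/(1.063 − 1) · 100

52.3810 %


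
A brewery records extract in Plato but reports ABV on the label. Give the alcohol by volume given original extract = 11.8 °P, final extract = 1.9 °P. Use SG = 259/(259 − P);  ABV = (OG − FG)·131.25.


OG = 259/(259 − 11.8) = 1.0477
FG = 259/(259 − 1.9) = 1.0074
ABV = (1.0477 − 1.0074)·131.25

5.2952 % ABV


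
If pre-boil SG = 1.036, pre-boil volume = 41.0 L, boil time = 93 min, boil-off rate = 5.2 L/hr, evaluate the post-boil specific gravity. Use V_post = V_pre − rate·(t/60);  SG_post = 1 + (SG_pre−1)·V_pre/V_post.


V_post = 41.0 − 5.2·(93/60) = 32.9400
SG_post = 1 + (1.036 − 1)·41.0/32.9400

1.0448


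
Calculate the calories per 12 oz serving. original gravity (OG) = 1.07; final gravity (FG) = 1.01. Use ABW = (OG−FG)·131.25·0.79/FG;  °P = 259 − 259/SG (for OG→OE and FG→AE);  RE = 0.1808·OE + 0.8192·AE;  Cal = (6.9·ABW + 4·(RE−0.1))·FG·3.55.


ABW = (1.07 − 1.01)·131.25·0.79/1.01 = 6.1597
OE = 259 − 259/1.07 = 16.9439 °P
AE = 259 − 259/1.01 = 2.5644 °P
RE = 0.1808·16.9439 + 0.8192·2.5644 = 5.1642 °P
Cal = (6.9·6.1597 + 4·(5.1642−0.1))·1.01·3.55

225.0200 kcal


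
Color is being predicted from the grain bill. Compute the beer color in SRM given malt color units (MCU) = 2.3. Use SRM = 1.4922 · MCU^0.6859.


SRM = 1.4922 · 2.3^0.6859

2.6420 SRM


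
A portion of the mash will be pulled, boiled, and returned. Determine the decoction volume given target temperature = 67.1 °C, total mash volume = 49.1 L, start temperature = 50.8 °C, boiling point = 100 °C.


V_dec = V_total·(T_target − T_start)/(T_boil − T_start)
V_dec = 49.1·(67.1 − 50.8)/(100 − 50.8)

16.2669 L


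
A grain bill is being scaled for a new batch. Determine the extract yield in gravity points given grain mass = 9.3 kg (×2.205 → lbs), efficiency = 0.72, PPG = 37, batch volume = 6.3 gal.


points = lbs × PPG × eff / vol
lbs = 9.3 × 2.205 = 20.5065
points = 20.5065 × 37 × 0.72 / 6.3

86.7132 points


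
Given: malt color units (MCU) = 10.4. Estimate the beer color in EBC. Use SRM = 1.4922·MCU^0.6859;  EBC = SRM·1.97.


SRM = 1.4922·10.4^0.6859 = 7.4372
EBC = 7.4372·1.97

14.6513 EBC


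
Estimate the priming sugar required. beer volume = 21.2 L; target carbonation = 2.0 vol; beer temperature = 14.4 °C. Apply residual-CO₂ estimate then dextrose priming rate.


residual = 14.695·(0.01821 + 0.09011·e^(−0.04·T));  sugar = (target − residual)·4.0·V
residual = 14.695·(0.01821 + 0.09011·e^(−0.04·14.4)) = 1.0120
sugar = (2.0 − 1.0120)·4.0·21.2

83.7853 g


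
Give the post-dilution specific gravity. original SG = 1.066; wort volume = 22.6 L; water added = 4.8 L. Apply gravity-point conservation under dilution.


SG_new = 1 + (SG_old − 1)·V_old/(V_old + V_water)
pts = (1.066 − 1)·1000·22.6/(22.6 + 4.8) = 54.4380
SG_new = 1 + 54.4380/1000

1.0544


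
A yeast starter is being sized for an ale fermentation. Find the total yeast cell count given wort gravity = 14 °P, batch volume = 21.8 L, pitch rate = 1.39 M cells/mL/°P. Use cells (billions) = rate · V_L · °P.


cells = 1.39 · 21.8 · 14

424.2280 billion cells


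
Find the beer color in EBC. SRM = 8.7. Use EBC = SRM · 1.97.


EBC = 8.7 · 1.97

17.1390 EBC


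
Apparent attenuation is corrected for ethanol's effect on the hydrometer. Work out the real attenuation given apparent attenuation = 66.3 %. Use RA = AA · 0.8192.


RA = 66.3 · 0.8192

54.3130 %


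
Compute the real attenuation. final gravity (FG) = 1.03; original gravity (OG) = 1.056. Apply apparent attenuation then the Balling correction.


AA = (OG−FG)/(OG−1)·100;  RA = AA·0.8192
AA = (1.056 − 1.03)/(1.056 − 1)·100 = 46.4286
RA = 46.4286·0.8192

38.0343 %


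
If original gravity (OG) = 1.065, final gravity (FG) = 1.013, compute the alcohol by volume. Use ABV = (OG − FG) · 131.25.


ABV = (1.065 − 1.013) · 131.25

6.8250 % ABV


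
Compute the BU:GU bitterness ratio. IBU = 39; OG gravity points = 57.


BU:GU = IBU / OG_points
BU:GU = 39 / 57

0.6842


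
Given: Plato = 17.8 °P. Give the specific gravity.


SG = 259/(259 − P)
SG = 259/(259 − 17.8)

1.0738


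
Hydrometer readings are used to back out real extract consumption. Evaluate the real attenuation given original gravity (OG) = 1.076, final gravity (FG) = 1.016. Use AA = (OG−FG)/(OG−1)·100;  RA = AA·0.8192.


AA = (1.076 − 1.016)/(1.076 − 1)·100 = 78.9474
RA = 78.9474·0.8192

64.6737 %


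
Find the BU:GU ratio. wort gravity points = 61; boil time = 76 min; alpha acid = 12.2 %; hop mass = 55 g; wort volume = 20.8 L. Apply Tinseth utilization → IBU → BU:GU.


U = 1.65·0.000125^(GP/1000)·(1−e^(−0.04t))/4.15;  IBU = (α/100)·m·U·1000/V;  BU:GU = IBU/GP
U = 1.65·0.000125^(61/1000)·(1−e^(−0.04·76))/4.15 = 0.2188
IBU = (12.2/100)·55·0.2188·1000/20.8 = 70.5860
BU:GU = 70.5860/61

1.1571


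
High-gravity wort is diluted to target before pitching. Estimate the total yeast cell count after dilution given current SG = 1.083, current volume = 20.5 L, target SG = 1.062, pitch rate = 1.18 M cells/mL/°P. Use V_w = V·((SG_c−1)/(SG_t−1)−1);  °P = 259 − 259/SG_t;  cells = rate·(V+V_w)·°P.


V_w = 20.5·((1.083−1)/(1.062−1)−1) = 6.9435
V_final = 20.5 + 6.9435 = 27.4435
°P = 259 − 259/1.062 = 15.1205
cells = 1.18·27.4435·15.1205

489.6539 billion cells


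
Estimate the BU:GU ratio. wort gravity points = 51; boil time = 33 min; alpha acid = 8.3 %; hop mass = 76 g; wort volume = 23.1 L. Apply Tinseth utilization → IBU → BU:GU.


U = 1.65·0.000125^(GP/1000)·(1−e^(−0.04t))/4.15;  IBU = (α/100)·m·U·1000/V;  BU:GU = IBU/GP
U = 1.65·0.000125^(51/1000)·(1−e^(−0.04·33))/4.15 = 0.1842
IBU = (8.3/100)·76·0.1842·1000/23.1 = 50.3132
BU:GU = 50.3132/51

0.9865


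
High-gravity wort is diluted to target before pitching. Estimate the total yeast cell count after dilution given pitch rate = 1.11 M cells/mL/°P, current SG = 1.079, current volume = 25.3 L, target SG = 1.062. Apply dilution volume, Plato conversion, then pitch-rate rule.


V_w = V·((SG_c−1)/(SG_t−1)−1);  °P = 259 − 259/SG_t;  cells = rate·(V+V_w)·°P
V_w = 25.3·((1.079−1)/(1.062−1)−1) = 6.9371
V_final = 25.3 + 6.9371 = 32.2371
°P = 259 − 259/1.062 = 15.1205
cells = 1.11·32.2371·15.1205

541.0605 billion cells


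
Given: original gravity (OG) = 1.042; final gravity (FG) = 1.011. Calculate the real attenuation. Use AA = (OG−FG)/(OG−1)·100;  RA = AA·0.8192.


AA = (1.042 − 1.011)/(1.042 − 1)·100 = 73.8095
RA = 73.8095·0.8192

60.4648 %


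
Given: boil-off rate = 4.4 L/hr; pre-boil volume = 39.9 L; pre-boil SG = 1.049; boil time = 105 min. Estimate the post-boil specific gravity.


V_post = V_pre − rate·(t/60);  SG_post = 1 + (SG_pre−1)·V_pre/V_post
V_post = 39.9 − 4.4·(105/60) = 32.2000
SG_post = 1 + (1.049 − 1)·39.9/32.2000

1.0607


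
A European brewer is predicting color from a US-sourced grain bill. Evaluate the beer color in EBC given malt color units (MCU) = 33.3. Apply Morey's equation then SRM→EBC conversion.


SRM = 1.4922·MCU^0.6859;  EBC = SRM·1.97
SRM = 1.4922·33.3^0.6859 = 16.5223
EBC = 16.5223·1.97

32.5490 EBC


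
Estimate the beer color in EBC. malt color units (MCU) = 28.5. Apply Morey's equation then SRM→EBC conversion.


SRM = 1.4922·MCU^0.6859;  EBC = SRM·1.97
SRM = 1.4922·28.5^0.6859 = 14.8493
EBC = 14.8493·1.97

29.2531 EBC


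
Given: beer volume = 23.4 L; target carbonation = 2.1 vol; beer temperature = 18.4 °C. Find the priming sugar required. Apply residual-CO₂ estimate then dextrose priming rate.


residual = 14.695·(0.01821 + 0.09011·e^(−0.04·T));  sugar = (target − residual)·4.0·V
residual = 14.695·(0.01821 + 0.09011·e^(−0.04·18.4)) = 0.9019
sugar = (2.1 − 0.9019)·4.0·23.4

112.1416 g


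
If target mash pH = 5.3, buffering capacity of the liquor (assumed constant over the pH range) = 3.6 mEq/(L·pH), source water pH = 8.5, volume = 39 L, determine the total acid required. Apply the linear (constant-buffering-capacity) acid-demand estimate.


acid = buffering capacity · (pH_source − pH_target) · V
acid = 3.6 · (8.5 − 5.3) · 39

449.2800 mEq


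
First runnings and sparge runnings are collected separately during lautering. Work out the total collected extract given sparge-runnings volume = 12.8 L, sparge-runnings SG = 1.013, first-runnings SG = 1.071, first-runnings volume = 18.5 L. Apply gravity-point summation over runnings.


total = Σ (SG_i − 1)·1000·V_i
first = (1.071 − 1)·1000·18.5 = 1313.5000
sparge = (1.013 − 1)·1000·12.8 = 166.4000
total = 1313.5000 + 166.4000

1479.9000 gravity·L


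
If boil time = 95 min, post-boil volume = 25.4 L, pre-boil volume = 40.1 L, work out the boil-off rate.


rate = (V_pre − V_post) / (t_min/60)
rate = (40.1 − 25.4) / (95/60)

9.2842 L/hr


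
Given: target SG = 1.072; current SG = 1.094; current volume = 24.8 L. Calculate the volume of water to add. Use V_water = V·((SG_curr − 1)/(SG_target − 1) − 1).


V_water = 24.8·((1.094 − 1)/(1.072 − 1) − 1)

7.5778 L


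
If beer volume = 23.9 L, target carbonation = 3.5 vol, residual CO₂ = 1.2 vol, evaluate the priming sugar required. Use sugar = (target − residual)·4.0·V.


sugar = (3.5 − 1.2)·4.0·23.9

219.8800 g


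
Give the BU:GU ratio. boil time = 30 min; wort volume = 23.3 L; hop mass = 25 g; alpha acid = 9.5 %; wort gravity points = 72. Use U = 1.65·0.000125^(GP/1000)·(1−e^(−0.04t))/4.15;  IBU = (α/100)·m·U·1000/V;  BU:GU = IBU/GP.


U = 1.65·0.000125^(72/1000)·(1−e^(−0.04·30))/4.15 = 0.1455
IBU = (9.5/100)·25·0.1455·1000/23.3 = 14.8278
BU:GU = 14.8278/72

0.2059


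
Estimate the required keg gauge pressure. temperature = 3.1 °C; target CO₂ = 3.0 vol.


psi = vols/(0.01821 + 0.09011·e^(−0.04·T)) − 14.695
psi = 3.0/(0.01821 + 0.09011·e^(−0.04·3.1)) − 14.695

15.9763 psi


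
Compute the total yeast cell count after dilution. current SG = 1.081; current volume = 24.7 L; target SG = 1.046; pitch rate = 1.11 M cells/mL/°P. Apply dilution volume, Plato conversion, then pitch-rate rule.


V_w = V·((SG_c−1)/(SG_t−1)−1);  °P = 259 − 259/SG_t;  cells = rate·(V+V_w)·°P
V_w = 24.7·((1.081−1)/(1.046−1)−1) = 18.7935
V_final = 24.7 + 18.7935 = 43.4935
°P = 259 − 259/1.046 = 11.3901
cells = 1.11·43.4935·11.3901

549.8865 billion cells


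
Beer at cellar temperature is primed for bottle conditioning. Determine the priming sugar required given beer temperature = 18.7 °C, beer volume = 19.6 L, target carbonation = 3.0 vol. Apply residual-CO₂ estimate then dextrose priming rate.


residual = 14.695·(0.01821 + 0.09011·e^(−0.04·T));  sugar = (target − residual)·4.0·V
residual = 14.695·(0.01821 + 0.09011·e^(−0.04·18.7)) = 0.8943
sugar = (3.0 − 0.8943)·4.0·19.6

165.0837 g


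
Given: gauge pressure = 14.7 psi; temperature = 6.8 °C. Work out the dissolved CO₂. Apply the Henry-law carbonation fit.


vols = (P + 14.695)·(0.01821 + 0.09011·e^(−0.04·T))
vols = (14.7 + 14.695)·(0.01821 + 0.09011·e^(−0.04·6.8))

2.5533 volumes


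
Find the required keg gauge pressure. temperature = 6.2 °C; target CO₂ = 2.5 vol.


psi = vols/(0.01821 + 0.09011·e^(−0.04·T)) − 14.695
psi = 2.5/(0.01821 + 0.09011·e^(−0.04·6.2)) − 14.695

13.5446 psi


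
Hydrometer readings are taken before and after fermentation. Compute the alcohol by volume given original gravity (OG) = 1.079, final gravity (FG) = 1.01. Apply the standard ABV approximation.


ABV = (OG − FG) · 131.25
ABV = (1.079 − 1.01) · 131.25

9.0562 % ABV


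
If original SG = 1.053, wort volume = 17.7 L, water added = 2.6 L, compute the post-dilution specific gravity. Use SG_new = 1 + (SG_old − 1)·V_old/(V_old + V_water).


pts = (1.053 − 1)·1000·17.7/(17.7 + 2.6) = 46.2118
SG_new = 1 + 46.2118/1000

1.0462


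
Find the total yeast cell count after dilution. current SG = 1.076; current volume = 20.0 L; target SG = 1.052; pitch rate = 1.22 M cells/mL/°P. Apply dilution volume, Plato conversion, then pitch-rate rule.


V_w = V·((SG_c−1)/(SG_t−1)−1);  °P = 259 − 259/SG_t;  cells = rate·(V+V_w)·°P
V_w = 20.0·((1.076−1)/(1.052−1)−1) = 9.2308
V_final = 20.0 + 9.2308 = 29.2308
°P = 259 − 259/1.052 = 12.8023
cells = 1.22·29.2308·12.8023

456.5490 billion cells


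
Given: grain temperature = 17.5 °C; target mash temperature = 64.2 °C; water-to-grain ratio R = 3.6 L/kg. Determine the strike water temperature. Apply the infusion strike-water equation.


T_strike = (0.41/R)·(T_mash − T_grain) + T_mash
T_strike = (0.41/3.6)·(64.2 − 17.5) + 64.2

69.5186 °C


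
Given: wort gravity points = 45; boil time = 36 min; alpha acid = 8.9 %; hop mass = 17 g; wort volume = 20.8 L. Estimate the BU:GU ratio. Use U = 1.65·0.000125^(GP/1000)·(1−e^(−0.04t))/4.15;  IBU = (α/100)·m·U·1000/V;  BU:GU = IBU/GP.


U = 1.65·0.000125^(45/1000)·(1−e^(−0.04·36))/4.15 = 0.2025
IBU = (8.9/100)·17·0.2025·1000/20.8 = 14.7278
BU:GU = 14.7278/45

0.3273


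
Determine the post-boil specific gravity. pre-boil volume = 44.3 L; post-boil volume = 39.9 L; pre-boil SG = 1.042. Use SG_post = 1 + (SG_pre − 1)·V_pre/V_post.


pts_pre = (1.042 − 1)·1000 = 42.0000
pts_post = 42.0000·44.3/39.9 = 46.6316
SG_post = 1 + 46.6316/1000

1.0466


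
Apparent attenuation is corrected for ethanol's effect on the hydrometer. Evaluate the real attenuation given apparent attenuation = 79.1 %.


RA = AA · 0.8192
RA = 79.1 · 0.8192

64.7987 %


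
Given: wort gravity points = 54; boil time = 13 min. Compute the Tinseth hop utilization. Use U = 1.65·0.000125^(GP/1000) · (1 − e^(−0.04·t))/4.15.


bigness = 1.65·0.000125^(54/1000) = 1.0156
boil_factor = (1 − e^(−0.04·13))/4.15 = 0.0977
U = 1.0156 · 0.0977

0.0992


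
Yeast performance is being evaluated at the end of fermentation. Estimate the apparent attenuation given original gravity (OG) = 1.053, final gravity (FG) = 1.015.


AA = (OG − FG)/(OG − 1) · 100
AA = (1.053 − 1.015)/(1.053 − 1) · 100

71.6981 %


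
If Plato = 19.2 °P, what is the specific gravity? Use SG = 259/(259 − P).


SG = 259/(259 − 19.2)

1.0801


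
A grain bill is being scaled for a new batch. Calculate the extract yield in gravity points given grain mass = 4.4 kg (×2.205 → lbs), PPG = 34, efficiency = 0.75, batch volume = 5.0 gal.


points = lbs × PPG × eff / vol
lbs = 4.4 × 2.205 = 9.7020
points = 9.7020 × 34 × 0.75 / 5.0

49.4802 points


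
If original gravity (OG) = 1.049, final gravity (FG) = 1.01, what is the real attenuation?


AA = (OG−FG)/(OG−1)·100;  RA = AA·0.8192
AA = (1.049 − 1.01)/(1.049 − 1)·100 = 79.5918
RA = 79.5918·0.8192

65.2016 %


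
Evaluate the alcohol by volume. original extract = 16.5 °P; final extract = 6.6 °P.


SG = 259/(259 − P);  ABV = (OG − FG)·131.25
OG = 259/(259 − 16.5) = 1.0680
FG = 259/(259 − 6.6) = 1.0261
ABV = (1.0680 − 1.0261)·131.25

5.4984 % ABV


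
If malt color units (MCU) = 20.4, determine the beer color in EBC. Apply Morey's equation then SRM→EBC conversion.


SRM = 1.4922·MCU^0.6859;  EBC = SRM·1.97
SRM = 1.4922·20.4^0.6859 = 11.8060
EBC = 11.8060·1.97

23.2578 EBC


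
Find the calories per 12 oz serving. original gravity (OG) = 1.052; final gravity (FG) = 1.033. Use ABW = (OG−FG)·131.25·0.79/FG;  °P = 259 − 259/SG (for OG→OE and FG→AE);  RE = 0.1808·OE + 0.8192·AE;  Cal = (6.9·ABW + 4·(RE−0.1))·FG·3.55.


ABW = (1.052 − 1.033)·131.25·0.79/1.033 = 1.9071
OE = 259 − 259/1.052 = 12.8023 °P
AE = 259 − 259/1.033 = 8.2740 °P
RE = 0.1808·12.8023 + 0.8192·8.2740 = 9.0927 °P
Cal = (6.9·1.9071 + 4·(9.0927−0.1))·1.033·3.55

180.1667 kcal


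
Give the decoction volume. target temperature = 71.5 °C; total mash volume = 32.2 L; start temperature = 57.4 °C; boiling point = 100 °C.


V_dec = V_total·(T_target − T_start)/(T_boil − T_start)
V_dec = 32.2·(71.5 − 57.4)/(100 − 57.4)

10.6577 L


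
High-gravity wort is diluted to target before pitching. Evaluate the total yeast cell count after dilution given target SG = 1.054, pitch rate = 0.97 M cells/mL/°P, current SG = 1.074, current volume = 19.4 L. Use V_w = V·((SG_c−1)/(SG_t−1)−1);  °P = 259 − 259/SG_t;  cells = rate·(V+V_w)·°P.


V_w = 19.4·((1.074−1)/(1.054−1)−1) = 7.1852
V_final = 19.4 + 7.1852 = 26.5852
°P = 259 − 259/1.054 = 13.2694
cells = 0.97·26.5852·13.2694

342.1877 billion cells


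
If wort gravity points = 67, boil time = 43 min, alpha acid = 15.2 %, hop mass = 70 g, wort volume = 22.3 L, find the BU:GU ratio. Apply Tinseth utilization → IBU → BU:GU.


U = 1.65·0.000125^(GP/1000)·(1−e^(−0.04t))/4.15;  IBU = (α/100)·m·U·1000/V;  BU:GU = IBU/GP
U = 1.65·0.000125^(67/1000)·(1−e^(−0.04·43))/4.15 = 0.1787
IBU = (15.2/100)·70·0.1787·1000/22.3 = 85.2852
BU:GU = 85.2852/67

1.2729


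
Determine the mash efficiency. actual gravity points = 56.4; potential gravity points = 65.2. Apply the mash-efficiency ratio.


efficiency = actual / potential × 100
efficiency = 56.4 / 65.2 × 100

86.5031 %


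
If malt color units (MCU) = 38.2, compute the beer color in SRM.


SRM = 1.4922 · MCU^0.6859
SRM = 1.4922 · 38.2^0.6859

18.1537 SRM


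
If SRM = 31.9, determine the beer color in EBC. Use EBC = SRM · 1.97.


EBC = 31.9 · 1.97

62.8430 EBC


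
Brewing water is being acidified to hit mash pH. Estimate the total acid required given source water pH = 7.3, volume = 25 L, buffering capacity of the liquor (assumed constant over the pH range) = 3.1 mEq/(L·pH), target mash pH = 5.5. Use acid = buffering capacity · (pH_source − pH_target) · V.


acid = 3.1 · (7.3 − 5.5) · 25

139.5000 mEq


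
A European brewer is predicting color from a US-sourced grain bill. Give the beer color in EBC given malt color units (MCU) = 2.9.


SRM = 1.4922·MCU^0.6859;  EBC = SRM·1.97
SRM = 1.4922·2.9^0.6859 = 3.0973
EBC = 3.0973·1.97

6.1017 EBC


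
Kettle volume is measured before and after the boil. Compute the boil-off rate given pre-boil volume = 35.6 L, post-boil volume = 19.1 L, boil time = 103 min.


rate = (V_pre − V_post) / (t_min/60)
rate = (35.6 − 19.1) / (103/60)

9.6117 L/hr


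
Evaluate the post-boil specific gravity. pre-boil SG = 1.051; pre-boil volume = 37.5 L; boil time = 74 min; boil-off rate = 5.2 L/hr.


V_post = V_pre − rate·(t/60);  SG_post = 1 + (SG_pre−1)·V_pre/V_post
V_post = 37.5 − 5.2·(74/60) = 31.0867
SG_post = 1 + (1.051 − 1)·37.5/31.0867

1.0615
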